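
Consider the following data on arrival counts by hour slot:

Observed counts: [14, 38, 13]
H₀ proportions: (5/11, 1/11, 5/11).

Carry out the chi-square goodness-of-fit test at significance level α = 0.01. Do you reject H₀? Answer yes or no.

reject H₀: yes

n = 65; E_i = n·p_i = [29.55, 5.91, 29.55]
χ² = (14−29.55)²/29.55 + (38−5.91)²/5.91 + (13−29.55)²/29.55 = 191.7231
df = 2
p-value (upper-tail) = 0.00000
At α=0.01: p < α → reject H₀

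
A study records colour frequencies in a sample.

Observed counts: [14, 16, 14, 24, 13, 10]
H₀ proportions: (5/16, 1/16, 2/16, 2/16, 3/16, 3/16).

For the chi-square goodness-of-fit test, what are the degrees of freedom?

degrees of freedom = 5

df = k − 1 = 6 − 1 = 5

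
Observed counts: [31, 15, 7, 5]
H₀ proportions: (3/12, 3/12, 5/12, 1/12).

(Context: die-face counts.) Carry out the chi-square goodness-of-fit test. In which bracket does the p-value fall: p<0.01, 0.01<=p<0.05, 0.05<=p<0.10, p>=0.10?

p-value bracket: p<0.01

n = 58; E_i = n·p_i = [14.50, 14.50, 24.17, 4.83]
χ² = (31−14.50)²/14.50 + (15−14.50)²/14.50 + (7−24.17)²/24.17 + (5−4.83)²/4.83 = 30.9931
df = 3
p-value (upper-tail) = 0.00000
→ bracket: p<0.01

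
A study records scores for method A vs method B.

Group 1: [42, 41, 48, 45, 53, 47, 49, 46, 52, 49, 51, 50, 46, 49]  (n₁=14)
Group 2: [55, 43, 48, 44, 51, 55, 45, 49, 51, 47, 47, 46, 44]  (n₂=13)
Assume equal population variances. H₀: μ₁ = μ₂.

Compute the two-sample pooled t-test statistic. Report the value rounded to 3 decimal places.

x̄₁=47.714, s₁=3.496, n₁=14
x̄₂=48.077, s₂=3.968, n₂=13
s_p² = [13·3.496² + 12·3.968²]/25 = 13.9112
SE = √(s_p²·(1/14+1/13)) = 1.4366
t = (47.714−48.077)/1.4366 = -0.2524
df = 25

test statistic = -0.252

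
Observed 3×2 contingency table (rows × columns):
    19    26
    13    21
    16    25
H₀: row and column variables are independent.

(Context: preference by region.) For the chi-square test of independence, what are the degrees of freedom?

df = (r−1)(c−1) = (3−1)·(2−1) = 2

degrees of freedom = 2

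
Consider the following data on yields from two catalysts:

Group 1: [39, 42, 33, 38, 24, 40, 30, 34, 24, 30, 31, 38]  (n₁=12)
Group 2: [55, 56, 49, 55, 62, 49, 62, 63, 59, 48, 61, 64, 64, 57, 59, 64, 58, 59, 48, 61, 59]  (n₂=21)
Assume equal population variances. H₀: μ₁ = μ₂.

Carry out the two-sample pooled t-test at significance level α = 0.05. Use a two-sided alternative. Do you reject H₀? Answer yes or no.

reject H₀: yes

x̄₁=33.583, s₁=6.007, n₁=12
x̄₂=57.714, s₂=5.340, n₂=21
s_p² = [11·6.007² + 20·5.340²]/31 = 31.2001
SE = √(s_p²·(1/12+1/21)) = 2.0213
t = (33.583−57.714)/2.0213 = -11.9382
df = 31
p-value (two-sided) = 0.00000
At α=0.05: p < α → reject H₀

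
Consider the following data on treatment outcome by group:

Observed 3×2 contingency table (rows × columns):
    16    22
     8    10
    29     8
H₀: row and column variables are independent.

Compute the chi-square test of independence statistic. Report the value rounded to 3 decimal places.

test statistic = 11.496

Row totals [38, 18, 37], col totals [53, 40], n=93
χ² = (16−21.66)²/21.66 + (22−16.34)²/16.34 + (8−10.26)²/10.26 + (10−7.74)²/7.74 + (29−21.09)²/21.09 + (8−15.91)²/15.91 = 11.4959
df = 2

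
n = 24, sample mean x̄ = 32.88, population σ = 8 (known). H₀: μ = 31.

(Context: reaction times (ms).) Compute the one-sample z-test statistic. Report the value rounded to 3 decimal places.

test statistic = 1.151

SE = σ/√n = 8/√24 = 1.6330
z = (x̄−μ₀)/SE = (32.88−31)/1.6330 = 1.1513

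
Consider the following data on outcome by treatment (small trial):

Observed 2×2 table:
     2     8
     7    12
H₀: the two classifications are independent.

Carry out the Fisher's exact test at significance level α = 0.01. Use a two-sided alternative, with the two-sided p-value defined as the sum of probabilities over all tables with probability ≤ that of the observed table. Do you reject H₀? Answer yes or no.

reject H₀: no

Margins: r₁=10, r₂=19, c₁=9, c₂=20, n=29
p_obs = C(10,2)·C(19,7)/C(29,9); sum pmf over tables with pmf ≤ p_obs
p-value (two-sided) = 0.43108
At α=0.01: p ≥ α → fail to reject H₀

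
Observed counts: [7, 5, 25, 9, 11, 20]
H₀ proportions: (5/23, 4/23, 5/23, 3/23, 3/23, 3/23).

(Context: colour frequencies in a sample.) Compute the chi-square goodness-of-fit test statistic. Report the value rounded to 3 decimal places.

n = 77; E_i = n·p_i = [16.74, 13.39, 16.74, 10.04, 10.04, 10.04]
χ² = (7−16.74)²/16.74 + (5−13.39)²/13.39 + (25−16.74)²/16.74 + (9−10.04)²/10.04 + (11−10.04)²/10.04 + (20−10.04)²/10.04 = 25.0712
df = 5

test statistic = 25.071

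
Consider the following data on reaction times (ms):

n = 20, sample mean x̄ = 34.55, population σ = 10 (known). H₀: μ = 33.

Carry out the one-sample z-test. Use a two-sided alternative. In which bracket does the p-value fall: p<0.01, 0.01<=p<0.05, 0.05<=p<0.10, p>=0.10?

SE = σ/√n = 10/√20 = 2.2361
z = (x̄−μ₀)/SE = (34.55−33)/2.2361 = 0.6932
p-value (two-sided) = 0.48820
→ bracket: p>=0.10

p-value bracket: p>=0.10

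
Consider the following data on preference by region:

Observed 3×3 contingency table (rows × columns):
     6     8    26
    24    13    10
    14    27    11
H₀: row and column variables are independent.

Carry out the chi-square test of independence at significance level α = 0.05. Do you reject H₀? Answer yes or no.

Row totals [40, 47, 52], col totals [44, 48, 47], n=139
χ² = (6−12.66)²/12.66 + (8−13.81)²/13.81 + (26−13.53)²/13.53 + (24−14.88)²/14.88 + (13−16.23)²/16.23 + (10−15.89)²/15.89 + (14−16.46)²/16.46 + (27−17.96)²/17.96 + (11−17.58)²/17.58 = 33.2646
df = 4
p-value (upper-tail) = 0.00000
At α=0.05: p < α → reject H₀

reject H₀: yes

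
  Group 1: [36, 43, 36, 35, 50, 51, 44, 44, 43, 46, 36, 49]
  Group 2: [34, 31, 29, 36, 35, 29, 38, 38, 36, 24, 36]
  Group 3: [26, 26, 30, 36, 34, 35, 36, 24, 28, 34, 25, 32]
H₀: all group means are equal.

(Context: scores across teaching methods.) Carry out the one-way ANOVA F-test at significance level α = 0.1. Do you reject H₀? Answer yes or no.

reject H₀: yes

Group means [42.75, 33.27, 30.50], grand mean 35.571
SSB = Σnᵢ(x̄ᵢ−x̄)² = 985.140; SSW = ΣΣ(x−x̄ᵢ)² = 795.432
MSB = 985.140/2 = 492.5698; MSW = 795.432/32 = 24.8572
F = MSB/MSW = 19.8159
df = (2, 32)
p-value (upper-tail) = 0.00000
At α=0.1: p < α → reject H₀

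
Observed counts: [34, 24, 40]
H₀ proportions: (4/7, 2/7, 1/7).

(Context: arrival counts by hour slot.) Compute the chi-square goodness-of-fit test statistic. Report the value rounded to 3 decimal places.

n = 98; E_i = n·p_i = [56.00, 28.00, 14.00]
χ² = (34−56.00)²/56.00 + (24−28.00)²/28.00 + (40−14.00)²/14.00 = 57.5000
df = 2

test statistic = 57.500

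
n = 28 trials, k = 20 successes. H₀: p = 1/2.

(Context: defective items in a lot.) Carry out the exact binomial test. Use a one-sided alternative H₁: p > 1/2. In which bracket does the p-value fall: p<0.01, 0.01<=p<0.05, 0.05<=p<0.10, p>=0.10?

Exact binomial: n=28, k=20, p₀=1/2=0.5000
P(X≥20) from Σ C(n,i)·p₀^i·(1−p₀)^(n−i)
p-value (one-sided, H₁ greater) = 0.01785
→ bracket: 0.01<=p<0.05

p-value bracket: 0.01<=p<0.05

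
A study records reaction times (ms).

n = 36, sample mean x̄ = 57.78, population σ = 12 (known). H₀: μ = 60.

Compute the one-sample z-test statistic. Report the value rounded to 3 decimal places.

test statistic = -1.110

SE = σ/√n = 12/√36 = 2.0000
z = (x̄−μ₀)/SE = (57.78−60)/2.0000 = -1.1100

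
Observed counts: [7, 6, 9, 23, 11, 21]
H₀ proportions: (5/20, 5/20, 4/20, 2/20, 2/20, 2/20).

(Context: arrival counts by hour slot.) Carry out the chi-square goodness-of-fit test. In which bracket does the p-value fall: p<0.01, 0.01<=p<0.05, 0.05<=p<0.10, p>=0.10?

p-value bracket: p<0.01

n = 77; E_i = n·p_i = [19.25, 19.25, 15.40, 7.70, 7.70, 7.70]
χ² = (7−19.25)²/19.25 + (6−19.25)²/19.25 + (9−15.40)²/15.40 + (23−7.70)²/7.70 + (11−7.70)²/7.70 + (21−7.70)²/7.70 = 74.3636
df = 5
p-value (upper-tail) = 0.00000
→ bracket: p<0.01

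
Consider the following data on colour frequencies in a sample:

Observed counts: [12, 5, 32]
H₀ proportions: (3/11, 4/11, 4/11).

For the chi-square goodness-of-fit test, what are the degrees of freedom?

df = k − 1 = 3 − 1 = 2

degrees of freedom = 2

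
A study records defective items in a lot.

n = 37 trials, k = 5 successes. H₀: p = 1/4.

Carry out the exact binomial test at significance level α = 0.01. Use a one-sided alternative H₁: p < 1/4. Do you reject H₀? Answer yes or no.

reject H₀: no

Exact binomial: n=37, k=5, p₀=1/4=0.2500
P(X≤5) from Σ C(n,i)·p₀^i·(1−p₀)^(n−i)
p-value (one-sided, H₁ less) = 0.07114
At α=0.01: p ≥ α → fail to reject H₀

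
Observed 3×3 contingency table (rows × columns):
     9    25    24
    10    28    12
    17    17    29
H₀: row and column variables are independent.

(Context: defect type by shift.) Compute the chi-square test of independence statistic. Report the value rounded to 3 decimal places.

test statistic = 11.579

Row totals [58, 50, 63], col totals [36, 70, 65], n=171
χ² = (9−12.21)²/12.21 + (25−23.74)²/23.74 + (24−22.05)²/22.05 + (10−10.53)²/10.53 + (28−20.47)²/20.47 + (12−19.01)²/19.01 + (17−13.26)²/13.26 + (17−25.79)²/25.79 + (29−23.95)²/23.95 = 11.5789
df = 4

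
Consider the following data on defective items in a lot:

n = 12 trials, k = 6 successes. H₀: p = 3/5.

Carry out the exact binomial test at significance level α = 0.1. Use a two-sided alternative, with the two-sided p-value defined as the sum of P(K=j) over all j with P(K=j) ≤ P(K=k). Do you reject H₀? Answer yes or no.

Exact binomial: n=12, k=6, p₀=3/5=0.6000
P(X=j) = C(n,j)·p₀^j·(1−p₀)^(n−j); p = Σ P(X=j) over j with P(X=j) ≤ P(X=6)
p-value (two-sided) = 0.56013
At α=0.1: p ≥ α → fail to reject H₀

reject H₀: no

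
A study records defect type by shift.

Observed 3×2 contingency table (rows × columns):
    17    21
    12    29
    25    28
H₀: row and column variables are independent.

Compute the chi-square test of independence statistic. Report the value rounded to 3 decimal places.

test statistic = 3.388

Row totals [38, 41, 53], col totals [54, 78], n=132
χ² = (17−15.55)²/15.55 + (21−22.45)²/22.45 + (12−16.77)²/16.77 + (29−24.23)²/24.23 + (25−21.68)²/21.68 + (28−31.32)²/31.32 = 3.3880
df = 2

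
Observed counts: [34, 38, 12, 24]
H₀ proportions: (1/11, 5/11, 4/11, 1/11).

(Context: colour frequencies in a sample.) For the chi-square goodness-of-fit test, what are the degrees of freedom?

df = k − 1 = 4 − 1 = 3

degrees of freedom = 3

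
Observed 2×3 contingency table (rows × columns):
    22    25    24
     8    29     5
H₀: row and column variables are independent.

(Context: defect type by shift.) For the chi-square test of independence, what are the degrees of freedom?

degrees of freedom = 2

df = (r−1)(c−1) = (2−1)·(3−1) = 2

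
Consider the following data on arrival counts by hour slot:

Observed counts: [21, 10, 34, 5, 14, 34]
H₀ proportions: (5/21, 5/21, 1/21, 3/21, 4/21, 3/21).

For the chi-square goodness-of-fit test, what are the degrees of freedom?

df = k − 1 = 6 − 1 = 5

degrees of freedom = 5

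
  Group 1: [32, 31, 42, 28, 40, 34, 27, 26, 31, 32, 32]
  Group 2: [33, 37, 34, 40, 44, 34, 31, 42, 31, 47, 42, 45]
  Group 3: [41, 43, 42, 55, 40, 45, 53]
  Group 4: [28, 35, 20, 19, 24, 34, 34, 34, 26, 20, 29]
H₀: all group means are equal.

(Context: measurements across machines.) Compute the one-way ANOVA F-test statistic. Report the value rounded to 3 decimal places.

Group means [32.27, 38.33, 45.57, 27.55], grand mean 35.049
SSB = Σnᵢ(x̄ᵢ−x̄)² = 1608.612; SSW = ΣΣ(x−x̄ᵢ)² = 1203.290
MSB = 1608.612/3 = 536.2041; MSW = 1203.290/37 = 32.5214
F = MSB/MSW = 16.4878
df = (3, 37)

test statistic = 16.488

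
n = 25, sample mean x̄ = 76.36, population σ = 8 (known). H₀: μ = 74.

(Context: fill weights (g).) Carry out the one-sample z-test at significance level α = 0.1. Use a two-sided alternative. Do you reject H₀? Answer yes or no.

SE = σ/√n = 8/√25 = 1.6000
z = (x̄−μ₀)/SE = (76.36−74)/1.6000 = 1.4750
p-value (two-sided) = 0.14021
At α=0.1: p ≥ α → fail to reject H₀

reject H₀: no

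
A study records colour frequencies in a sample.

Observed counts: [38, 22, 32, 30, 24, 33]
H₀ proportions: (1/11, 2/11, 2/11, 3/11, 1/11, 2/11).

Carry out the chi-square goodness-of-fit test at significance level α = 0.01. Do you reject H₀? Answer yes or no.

reject H₀: yes

n = 179; E_i = n·p_i = [16.27, 32.55, 32.55, 48.82, 16.27, 32.55]
χ² = (38−16.27)²/16.27 + (22−32.55)²/32.55 + (32−32.55)²/32.55 + (30−48.82)²/48.82 + (24−16.27)²/16.27 + (33−32.55)²/32.55 = 43.3659
df = 5
p-value (upper-tail) = 0.00000
At α=0.01: p < α → reject H₀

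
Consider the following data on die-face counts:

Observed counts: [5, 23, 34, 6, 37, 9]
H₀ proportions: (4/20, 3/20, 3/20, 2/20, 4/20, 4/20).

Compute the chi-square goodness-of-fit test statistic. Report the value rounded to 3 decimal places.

test statistic = 52.389

n = 114; E_i = n·p_i = [22.80, 17.10, 17.10, 11.40, 22.80, 22.80]
χ² = (5−22.80)²/22.80 + (23−17.10)²/17.10 + (34−17.10)²/17.10 + (6−11.40)²/11.40 + (37−22.80)²/22.80 + (9−22.80)²/22.80 = 52.3889
df = 5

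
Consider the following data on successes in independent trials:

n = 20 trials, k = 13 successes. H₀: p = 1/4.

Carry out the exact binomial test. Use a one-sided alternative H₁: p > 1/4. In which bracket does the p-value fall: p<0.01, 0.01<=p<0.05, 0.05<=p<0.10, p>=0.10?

Exact binomial: n=20, k=13, p₀=1/4=0.2500
P(X≥13) from Σ C(n,i)·p₀^i·(1−p₀)^(n−i)
p-value (one-sided, H₁ greater) = 0.00018
→ bracket: p<0.01

p-value bracket: p<0.01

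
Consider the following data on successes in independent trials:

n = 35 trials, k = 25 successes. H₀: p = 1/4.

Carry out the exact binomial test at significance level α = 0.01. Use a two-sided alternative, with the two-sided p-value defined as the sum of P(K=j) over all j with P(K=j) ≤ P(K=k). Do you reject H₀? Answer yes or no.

Exact binomial: n=35, k=25, p₀=1/4=0.2500
P(X=j) = C(n,j)·p₀^j·(1−p₀)^(n−j); p = Σ P(X=j) over j with P(X=j) ≤ P(X=25)
p-value (two-sided) = 0.00000
At α=0.01: p < α → reject H₀

reject H₀: yes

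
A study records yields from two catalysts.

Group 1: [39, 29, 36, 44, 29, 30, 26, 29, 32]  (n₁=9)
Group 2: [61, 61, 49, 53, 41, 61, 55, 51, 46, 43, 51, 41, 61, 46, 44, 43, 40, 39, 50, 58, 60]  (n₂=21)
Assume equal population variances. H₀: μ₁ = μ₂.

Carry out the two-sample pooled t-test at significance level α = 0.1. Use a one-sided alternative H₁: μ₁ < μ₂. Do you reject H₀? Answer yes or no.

x̄₁=32.667, s₁=5.831, n₁=9
x̄₂=50.190, s₂=7.853, n₂=21
s_p² = [8·5.831² + 20·7.853²]/28 = 53.7585
SE = √(s_p²·(1/9+1/21)) = 2.9211
t = (32.667−50.190)/2.9211 = -5.9989
df = 28
p-value (one-sided, H₁ less) = 0.00000
At α=0.1: p < α → reject H₀

reject H₀: yes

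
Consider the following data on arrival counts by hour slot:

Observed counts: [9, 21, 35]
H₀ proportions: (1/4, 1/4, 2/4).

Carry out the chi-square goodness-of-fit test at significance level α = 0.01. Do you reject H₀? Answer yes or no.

reject H₀: no

n = 65; E_i = n·p_i = [16.25, 16.25, 32.50]
χ² = (9−16.25)²/16.25 + (21−16.25)²/16.25 + (35−32.50)²/32.50 = 4.8154
df = 2
p-value (upper-tail) = 0.09002
At α=0.01: p ≥ α → fail to reject H₀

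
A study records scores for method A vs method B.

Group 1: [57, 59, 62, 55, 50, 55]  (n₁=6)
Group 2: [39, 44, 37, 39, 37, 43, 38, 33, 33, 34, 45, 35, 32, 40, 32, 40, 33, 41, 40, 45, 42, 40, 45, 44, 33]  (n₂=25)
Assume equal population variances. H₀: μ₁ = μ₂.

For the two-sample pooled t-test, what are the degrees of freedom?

degrees of freedom = 29

df = n₁ + n₂ − 2 = 6 + 25 − 2 = 29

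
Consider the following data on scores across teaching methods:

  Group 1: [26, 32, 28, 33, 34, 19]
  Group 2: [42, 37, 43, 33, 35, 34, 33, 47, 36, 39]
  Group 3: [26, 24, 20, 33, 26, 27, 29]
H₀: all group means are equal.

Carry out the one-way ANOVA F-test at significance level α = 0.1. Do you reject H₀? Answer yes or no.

reject H₀: yes

Group means [28.67, 37.90, 26.43], grand mean 32.000
SSB = Σnᵢ(x̄ᵢ−x̄)² = 632.052; SSW = ΣΣ(x−x̄ᵢ)² = 459.948
MSB = 632.052/2 = 316.0262; MSW = 459.948/20 = 22.9974
F = MSB/MSW = 13.7418
df = (2, 20)
p-value (upper-tail) = 0.00018
At α=0.1: p < α → reject H₀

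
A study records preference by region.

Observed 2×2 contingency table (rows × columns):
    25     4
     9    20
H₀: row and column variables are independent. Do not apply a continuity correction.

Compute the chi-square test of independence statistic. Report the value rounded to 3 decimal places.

Row totals [29, 29], col totals [34, 24], n=58
χ² = (25−17.00)²/17.00 + (4−12.00)²/12.00 + (9−17.00)²/17.00 + (20−12.00)²/12.00 = 18.1961
df = 1

test statistic = 18.196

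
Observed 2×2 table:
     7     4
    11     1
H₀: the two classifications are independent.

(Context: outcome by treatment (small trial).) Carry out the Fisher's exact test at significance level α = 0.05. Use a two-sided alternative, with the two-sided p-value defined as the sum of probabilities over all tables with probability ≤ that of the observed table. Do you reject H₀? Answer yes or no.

reject H₀: no

Margins: r₁=11, r₂=12, c₁=18, c₂=5, n=23
p_obs = C(11,7)·C(12,11)/C(23,18); sum pmf over tables with pmf ≤ p_obs
p-value (two-sided) = 0.15495
At α=0.05: p ≥ α → fail to reject H₀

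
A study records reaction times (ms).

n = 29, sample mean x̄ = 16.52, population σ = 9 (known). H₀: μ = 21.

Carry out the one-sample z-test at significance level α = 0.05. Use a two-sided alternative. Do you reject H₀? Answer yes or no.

SE = σ/√n = 9/√29 = 1.6713
z = (x̄−μ₀)/SE = (16.52−21)/1.6713 = -2.6806
p-value (two-sided) = 0.00735
At α=0.05: p < α → reject H₀

reject H₀: yes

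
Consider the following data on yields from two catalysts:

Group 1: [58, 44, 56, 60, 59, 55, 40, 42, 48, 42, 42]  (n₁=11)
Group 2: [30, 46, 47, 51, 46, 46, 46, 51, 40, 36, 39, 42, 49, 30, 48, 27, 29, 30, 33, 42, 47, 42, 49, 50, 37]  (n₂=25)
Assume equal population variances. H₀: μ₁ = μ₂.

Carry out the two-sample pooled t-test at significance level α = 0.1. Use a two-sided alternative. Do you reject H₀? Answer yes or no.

x̄₁=49.636, s₁=7.978, n₁=11
x̄₂=41.320, s₂=7.755, n₂=25
s_p² = [10·7.978² + 24·7.755²]/34 = 61.1760
SE = √(s_p²·(1/11+1/25)) = 2.8299
t = (49.636−41.320)/2.8299 = 2.9387
df = 34
p-value (two-sided) = 0.00588
At α=0.1: p < α → reject H₀

reject H₀: yes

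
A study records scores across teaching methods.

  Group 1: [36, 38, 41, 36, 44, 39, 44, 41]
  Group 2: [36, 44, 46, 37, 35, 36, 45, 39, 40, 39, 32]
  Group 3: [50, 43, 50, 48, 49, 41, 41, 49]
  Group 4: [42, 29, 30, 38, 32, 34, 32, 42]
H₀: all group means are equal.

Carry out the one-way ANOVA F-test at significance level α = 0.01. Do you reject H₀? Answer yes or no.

Group means [39.88, 39.00, 46.38, 34.88], grand mean 39.943
SSB = Σnᵢ(x̄ᵢ−x̄)² = 546.261; SSW = ΣΣ(x−x̄ᵢ)² = 567.625
MSB = 546.261/3 = 182.0869; MSW = 567.625/31 = 18.3105
F = MSB/MSW = 9.9444
df = (3, 31)
p-value (upper-tail) = 0.00010
At α=0.01: p < α → reject H₀

reject H₀: yes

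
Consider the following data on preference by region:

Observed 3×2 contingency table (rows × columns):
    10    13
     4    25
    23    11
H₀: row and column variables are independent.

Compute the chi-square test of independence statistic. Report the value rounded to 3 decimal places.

test statistic = 18.520

Row totals [23, 29, 34], col totals [37, 49], n=86
χ² = (10−9.90)²/9.90 + (13−13.10)²/13.10 + (4−12.48)²/12.48 + (25−16.52)²/16.52 + (23−14.63)²/14.63 + (11−19.37)²/19.37 = 18.5197
df = 2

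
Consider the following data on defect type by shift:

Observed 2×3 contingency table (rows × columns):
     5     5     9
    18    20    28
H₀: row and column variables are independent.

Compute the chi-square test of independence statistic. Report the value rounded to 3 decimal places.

Row totals [19, 66], col totals [23, 25, 37], n=85
χ² = (5−5.14)²/5.14 + (5−5.59)²/5.59 + (9−8.27)²/8.27 + (18−17.86)²/17.86 + (20−19.41)²/19.41 + (28−28.73)²/28.73 = 0.1676
df = 2

test statistic = 0.168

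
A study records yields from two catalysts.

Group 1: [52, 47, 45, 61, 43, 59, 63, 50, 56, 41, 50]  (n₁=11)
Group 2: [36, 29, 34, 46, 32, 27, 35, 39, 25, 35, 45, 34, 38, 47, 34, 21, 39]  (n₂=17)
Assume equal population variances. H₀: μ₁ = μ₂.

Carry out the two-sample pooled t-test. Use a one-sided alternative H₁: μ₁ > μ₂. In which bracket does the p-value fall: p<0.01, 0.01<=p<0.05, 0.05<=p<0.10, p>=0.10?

p-value bracket: p<0.01

x̄₁=51.545, s₁=7.408, n₁=11
x̄₂=35.059, s₂=7.137, n₂=17
s_p² = [10·7.408² + 16·7.137²]/26 = 52.4488
SE = √(s_p²·(1/11+1/17)) = 2.8024
t = (51.545−35.059)/2.8024 = 5.8831
df = 26
p-value (one-sided, H₁ greater) = 0.00000
→ bracket: p<0.01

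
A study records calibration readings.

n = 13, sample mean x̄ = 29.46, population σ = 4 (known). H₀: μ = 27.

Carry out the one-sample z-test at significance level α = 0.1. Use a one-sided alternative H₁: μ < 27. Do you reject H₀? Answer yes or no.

reject H₀: no

SE = σ/√n = 4/√13 = 1.1094
z = (x̄−μ₀)/SE = (29.46−27)/1.1094 = 2.2174
p-value (one-sided, H₁ less) = 0.98670
At α=0.1: p ≥ α → fail to reject H₀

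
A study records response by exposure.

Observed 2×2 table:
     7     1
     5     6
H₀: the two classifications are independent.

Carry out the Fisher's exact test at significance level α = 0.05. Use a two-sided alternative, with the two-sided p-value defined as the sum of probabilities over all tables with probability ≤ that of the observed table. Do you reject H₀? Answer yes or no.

Margins: r₁=8, r₂=11, c₁=12, c₂=7, n=19
p_obs = C(8,7)·C(11,5)/C(19,12); sum pmf over tables with pmf ≤ p_obs
p-value (two-sided) = 0.14730
At α=0.05: p ≥ α → fail to reject H₀

reject H₀: no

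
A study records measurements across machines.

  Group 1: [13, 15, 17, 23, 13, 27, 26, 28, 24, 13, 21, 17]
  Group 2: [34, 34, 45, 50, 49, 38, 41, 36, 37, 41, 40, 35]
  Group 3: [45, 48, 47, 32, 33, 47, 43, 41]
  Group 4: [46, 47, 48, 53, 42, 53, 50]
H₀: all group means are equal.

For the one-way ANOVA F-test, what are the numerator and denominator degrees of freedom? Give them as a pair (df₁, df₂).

k = 4 groups, N = 39 total
df = (k−1, N−k) = (4−1, 39−4) = (3, 35)

degrees of freedom = [3, 35]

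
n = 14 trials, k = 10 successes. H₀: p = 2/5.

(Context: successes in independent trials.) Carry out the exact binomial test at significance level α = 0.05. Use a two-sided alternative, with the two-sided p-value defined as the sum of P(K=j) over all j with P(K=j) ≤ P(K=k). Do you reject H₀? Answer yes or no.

Exact binomial: n=14, k=10, p₀=2/5=0.4000
P(X=j) = C(n,j)·p₀^j·(1−p₀)^(n−j); p = Σ P(X=j) over j with P(X=j) ≤ P(X=10)
p-value (two-sided) = 0.02561
At α=0.05: p < α → reject H₀

reject H₀: yes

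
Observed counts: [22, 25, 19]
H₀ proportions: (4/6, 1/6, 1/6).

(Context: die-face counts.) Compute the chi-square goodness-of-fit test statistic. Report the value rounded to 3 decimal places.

test statistic = 34.636

n = 66; E_i = n·p_i = [44.00, 11.00, 11.00]
χ² = (22−44.00)²/44.00 + (25−11.00)²/11.00 + (19−11.00)²/11.00 = 34.6364
df = 2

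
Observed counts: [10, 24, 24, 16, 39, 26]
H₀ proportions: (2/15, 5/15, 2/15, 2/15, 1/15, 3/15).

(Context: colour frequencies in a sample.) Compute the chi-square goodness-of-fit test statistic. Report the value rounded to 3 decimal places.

n = 139; E_i = n·p_i = [18.53, 46.33, 18.53, 18.53, 9.27, 27.80]
χ² = (10−18.53)²/18.53 + (24−46.33)²/46.33 + (24−18.53)²/18.53 + (16−18.53)²/18.53 + (39−9.27)²/9.27 + (26−27.80)²/27.80 = 112.1727
df = 5

test statistic = 112.173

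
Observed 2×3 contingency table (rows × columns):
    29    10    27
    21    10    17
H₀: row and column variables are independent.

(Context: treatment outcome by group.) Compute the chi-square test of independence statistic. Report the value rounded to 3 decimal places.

test statistic = 0.729

Row totals [66, 48], col totals [50, 20, 44], n=114
χ² = (29−28.95)²/28.95 + (10−11.58)²/11.58 + (27−25.47)²/25.47 + (21−21.05)²/21.05 + (10−8.42)²/8.42 + (17−18.53)²/18.53 = 0.7288
df = 2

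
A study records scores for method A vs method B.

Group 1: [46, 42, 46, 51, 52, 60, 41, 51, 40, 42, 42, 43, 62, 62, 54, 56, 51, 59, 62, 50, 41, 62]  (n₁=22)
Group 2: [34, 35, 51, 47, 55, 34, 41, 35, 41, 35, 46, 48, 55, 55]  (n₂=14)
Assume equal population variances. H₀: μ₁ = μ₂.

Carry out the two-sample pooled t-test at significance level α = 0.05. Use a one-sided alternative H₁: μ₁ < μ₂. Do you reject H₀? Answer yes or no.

x̄₁=50.682, s₁=7.990, n₁=22
x̄₂=43.714, s₂=8.324, n₂=14
s_p² = [21·7.990² + 13·8.324²]/34 = 65.9303
SE = √(s_p²·(1/22+1/14)) = 2.7760
t = (50.682−43.714)/2.7760 = 2.5099
df = 34
p-value (one-sided, H₁ less) = 0.99150
At α=0.05: p ≥ α → fail to reject H₀

reject H₀: no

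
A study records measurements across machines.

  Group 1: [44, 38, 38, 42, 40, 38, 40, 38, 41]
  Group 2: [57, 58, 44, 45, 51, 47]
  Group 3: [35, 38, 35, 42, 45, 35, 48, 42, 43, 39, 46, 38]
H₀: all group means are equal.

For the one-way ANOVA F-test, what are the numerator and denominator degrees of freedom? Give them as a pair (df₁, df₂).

k = 3 groups, N = 27 total
df = (k−1, N−k) = (3−1, 27−3) = (2, 24)

degrees of freedom = [2, 24]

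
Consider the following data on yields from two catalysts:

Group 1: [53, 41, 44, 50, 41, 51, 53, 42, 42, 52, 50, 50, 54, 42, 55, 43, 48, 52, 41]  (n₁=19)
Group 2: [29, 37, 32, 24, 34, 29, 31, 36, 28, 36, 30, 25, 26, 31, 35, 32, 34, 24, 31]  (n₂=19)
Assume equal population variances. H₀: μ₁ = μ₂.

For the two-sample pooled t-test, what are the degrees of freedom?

degrees of freedom = 36

df = n₁ + n₂ − 2 = 19 + 19 − 2 = 36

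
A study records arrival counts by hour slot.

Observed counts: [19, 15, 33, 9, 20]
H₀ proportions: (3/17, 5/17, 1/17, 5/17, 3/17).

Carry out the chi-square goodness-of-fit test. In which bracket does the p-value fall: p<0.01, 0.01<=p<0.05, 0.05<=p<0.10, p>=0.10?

n = 96; E_i = n·p_i = [16.94, 28.24, 5.65, 28.24, 16.94]
χ² = (19−16.94)²/16.94 + (15−28.24)²/28.24 + (33−5.65)²/5.65 + (9−28.24)²/28.24 + (20−16.94)²/16.94 = 152.6014
df = 4
p-value (upper-tail) = 0.00000
→ bracket: p<0.01

p-value bracket: p<0.01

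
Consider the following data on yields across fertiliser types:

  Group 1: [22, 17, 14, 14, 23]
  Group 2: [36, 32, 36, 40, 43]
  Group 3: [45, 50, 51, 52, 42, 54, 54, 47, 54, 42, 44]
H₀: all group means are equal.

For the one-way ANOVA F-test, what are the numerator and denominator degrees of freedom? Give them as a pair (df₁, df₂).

degrees of freedom = [2, 18]

k = 3 groups, N = 21 total
df = (k−1, N−k) = (3−1, 21−3) = (2, 18)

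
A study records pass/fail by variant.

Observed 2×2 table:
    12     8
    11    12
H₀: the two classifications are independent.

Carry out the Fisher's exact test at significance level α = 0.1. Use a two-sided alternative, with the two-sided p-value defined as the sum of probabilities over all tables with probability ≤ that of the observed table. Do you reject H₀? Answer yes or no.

Margins: r₁=20, r₂=23, c₁=23, c₂=20, n=43
p_obs = C(20,12)·C(23,11)/C(43,23); sum pmf over tables with pmf ≤ p_obs
p-value (two-sided) = 0.54353
At α=0.1: p ≥ α → fail to reject H₀

reject H₀: no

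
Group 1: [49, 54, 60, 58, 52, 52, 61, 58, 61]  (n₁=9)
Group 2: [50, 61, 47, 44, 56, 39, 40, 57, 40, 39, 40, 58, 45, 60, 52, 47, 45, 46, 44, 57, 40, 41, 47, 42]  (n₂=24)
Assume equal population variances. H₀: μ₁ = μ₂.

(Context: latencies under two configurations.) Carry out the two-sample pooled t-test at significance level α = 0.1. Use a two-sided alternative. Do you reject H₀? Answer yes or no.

x̄₁=56.111, s₁=4.457, n₁=9
x̄₂=47.375, s₂=7.252, n₂=24
s_p² = [8·4.457² + 23·7.252²]/31 = 44.1456
SE = √(s_p²·(1/9+1/24)) = 2.5970
t = (56.111−47.375)/2.5970 = 3.3639
df = 31
p-value (two-sided) = 0.00206
At α=0.1: p < α → reject H₀

reject H₀: yes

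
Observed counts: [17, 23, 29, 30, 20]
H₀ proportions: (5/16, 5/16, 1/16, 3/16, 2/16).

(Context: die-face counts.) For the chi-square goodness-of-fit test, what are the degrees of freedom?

degrees of freedom = 4

df = k − 1 = 5 − 1 = 4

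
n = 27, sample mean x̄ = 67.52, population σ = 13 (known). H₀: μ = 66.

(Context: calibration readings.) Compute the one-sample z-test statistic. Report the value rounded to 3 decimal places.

SE = σ/√n = 13/√27 = 2.5019
z = (x̄−μ₀)/SE = (67.52−66)/2.5019 = 0.6076

test statistic = 0.608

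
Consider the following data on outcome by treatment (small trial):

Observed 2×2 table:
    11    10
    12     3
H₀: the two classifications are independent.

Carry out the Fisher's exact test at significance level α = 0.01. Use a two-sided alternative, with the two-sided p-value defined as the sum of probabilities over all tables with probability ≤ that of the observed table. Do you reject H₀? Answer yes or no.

reject H₀: no

Margins: r₁=21, r₂=15, c₁=23, c₂=13, n=36
p_obs = C(21,11)·C(15,12)/C(36,23); sum pmf over tables with pmf ≤ p_obs
p-value (two-sided) = 0.15896
At α=0.01: p ≥ α → fail to reject H₀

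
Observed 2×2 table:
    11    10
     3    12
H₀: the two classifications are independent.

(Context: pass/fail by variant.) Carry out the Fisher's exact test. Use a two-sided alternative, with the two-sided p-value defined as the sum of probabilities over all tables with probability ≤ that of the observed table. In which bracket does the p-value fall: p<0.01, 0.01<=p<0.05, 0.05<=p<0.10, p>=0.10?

Margins: r₁=21, r₂=15, c₁=14, c₂=22, n=36
p_obs = C(21,11)·C(15,3)/C(36,14); sum pmf over tables with pmf ≤ p_obs
p-value (two-sided) = 0.08330
→ bracket: 0.05<=p<0.10

p-value bracket: 0.05<=p<0.10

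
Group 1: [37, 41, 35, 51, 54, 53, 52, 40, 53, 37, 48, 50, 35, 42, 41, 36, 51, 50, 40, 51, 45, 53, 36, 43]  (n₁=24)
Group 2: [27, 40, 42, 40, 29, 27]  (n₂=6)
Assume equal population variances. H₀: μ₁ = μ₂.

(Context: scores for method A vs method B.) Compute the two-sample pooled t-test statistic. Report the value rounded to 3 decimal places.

test statistic = 3.363

x̄₁=44.750, s₁=6.829, n₁=24
x̄₂=34.167, s₂=7.195, n₂=6
s_p² = [23·6.829² + 5·7.195²]/28 = 47.5476
SE = √(s_p²·(1/24+1/6)) = 3.1473
t = (44.750−34.167)/3.1473 = 3.3626
df = 28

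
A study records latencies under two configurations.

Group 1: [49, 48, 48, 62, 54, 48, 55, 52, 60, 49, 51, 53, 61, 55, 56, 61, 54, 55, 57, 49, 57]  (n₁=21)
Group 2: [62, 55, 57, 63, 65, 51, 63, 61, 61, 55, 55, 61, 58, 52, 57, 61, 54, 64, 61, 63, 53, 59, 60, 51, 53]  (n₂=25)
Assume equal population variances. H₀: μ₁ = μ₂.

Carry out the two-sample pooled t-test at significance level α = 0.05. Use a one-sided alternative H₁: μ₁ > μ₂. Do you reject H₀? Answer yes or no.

reject H₀: no

x̄₁=54.000, s₁=4.583, n₁=21
x̄₂=58.200, s₂=4.349, n₂=25
s_p² = [20·4.583² + 24·4.349²]/44 = 19.8636
SE = √(s_p²·(1/21+1/25)) = 1.3193
t = (54.000−58.200)/1.3193 = -3.1836
df = 44
p-value (one-sided, H₁ greater) = 0.99866
At α=0.05: p ≥ α → fail to reject H₀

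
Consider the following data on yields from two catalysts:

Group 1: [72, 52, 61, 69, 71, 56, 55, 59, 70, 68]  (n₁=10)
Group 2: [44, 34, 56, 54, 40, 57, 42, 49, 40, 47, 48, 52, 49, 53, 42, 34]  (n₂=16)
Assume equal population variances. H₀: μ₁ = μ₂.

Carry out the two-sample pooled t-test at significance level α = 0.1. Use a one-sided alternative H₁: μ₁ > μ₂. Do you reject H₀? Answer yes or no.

x̄₁=63.300, s₁=7.514, n₁=10
x̄₂=46.312, s₂=7.245, n₂=16
s_p² = [9·7.514² + 15·7.245²]/24 = 53.9807
SE = √(s_p²·(1/10+1/16)) = 2.9617
t = (63.300−46.312)/2.9617 = 5.7357
df = 24
p-value (one-sided, H₁ greater) = 0.00000
At α=0.1: p < α → reject H₀

reject H₀: yes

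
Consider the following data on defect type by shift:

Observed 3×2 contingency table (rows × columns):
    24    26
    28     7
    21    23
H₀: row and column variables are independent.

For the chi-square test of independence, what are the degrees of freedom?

df = (r−1)(c−1) = (3−1)·(2−1) = 2

degrees of freedom = 2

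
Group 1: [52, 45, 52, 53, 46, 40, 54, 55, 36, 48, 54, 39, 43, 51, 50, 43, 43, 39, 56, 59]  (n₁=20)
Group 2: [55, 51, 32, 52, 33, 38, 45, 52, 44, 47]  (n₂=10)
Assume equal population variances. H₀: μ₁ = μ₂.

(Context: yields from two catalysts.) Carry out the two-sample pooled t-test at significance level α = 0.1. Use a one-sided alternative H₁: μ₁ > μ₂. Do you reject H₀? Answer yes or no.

x̄₁=47.900, s₁=6.625, n₁=20
x̄₂=44.900, s₂=8.171, n₂=10
s_p² = [19·6.625² + 9·8.171²]/28 = 51.2393
SE = √(s_p²·(1/20+1/10)) = 2.7723
t = (47.900−44.900)/2.7723 = 1.0821
df = 28
p-value (one-sided, H₁ greater) = 0.14422
At α=0.1: p ≥ α → fail to reject H₀

reject H₀: no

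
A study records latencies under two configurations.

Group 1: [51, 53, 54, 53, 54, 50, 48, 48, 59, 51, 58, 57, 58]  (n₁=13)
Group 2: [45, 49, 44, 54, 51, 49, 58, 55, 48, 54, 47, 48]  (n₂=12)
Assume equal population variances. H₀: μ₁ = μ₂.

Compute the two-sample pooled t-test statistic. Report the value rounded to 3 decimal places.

x̄₁=53.385, s₁=3.754, n₁=13
x̄₂=50.167, s₂=4.282, n₂=12
s_p² = [12·3.754² + 11·4.282²]/23 = 16.1193
SE = √(s_p²·(1/13+1/12)) = 1.6072
t = (53.385−50.167)/1.6072 = 2.0022
df = 23

test statistic = 2.002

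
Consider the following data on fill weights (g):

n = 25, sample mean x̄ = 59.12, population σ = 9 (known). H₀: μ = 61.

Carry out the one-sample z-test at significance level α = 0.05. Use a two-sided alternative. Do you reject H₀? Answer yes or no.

SE = σ/√n = 9/√25 = 1.8000
z = (x̄−μ₀)/SE = (59.12−61)/1.8000 = -1.0444
p-value (two-sided) = 0.29628
At α=0.05: p ≥ α → fail to reject H₀

reject H₀: no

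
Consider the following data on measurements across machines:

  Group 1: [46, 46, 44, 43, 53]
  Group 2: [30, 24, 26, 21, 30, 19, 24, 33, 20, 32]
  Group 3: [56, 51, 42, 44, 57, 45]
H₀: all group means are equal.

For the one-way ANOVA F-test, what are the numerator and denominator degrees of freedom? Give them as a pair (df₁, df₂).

degrees of freedom = [2, 18]

k = 3 groups, N = 21 total
df = (k−1, N−k) = (3−1, 21−3) = (2, 18)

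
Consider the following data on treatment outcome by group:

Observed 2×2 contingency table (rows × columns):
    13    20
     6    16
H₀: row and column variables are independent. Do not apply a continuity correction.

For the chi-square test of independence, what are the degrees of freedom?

df = (r−1)(c−1) = (2−1)·(2−1) = 1

degrees of freedom = 1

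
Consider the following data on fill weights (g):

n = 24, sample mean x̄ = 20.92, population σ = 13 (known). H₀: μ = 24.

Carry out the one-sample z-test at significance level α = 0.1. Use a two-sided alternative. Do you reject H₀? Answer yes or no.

reject H₀: no

SE = σ/√n = 13/√24 = 2.6536
z = (x̄−μ₀)/SE = (20.92−24)/2.6536 = -1.1607
p-value (two-sided) = 0.24577
At α=0.1: p ≥ α → fail to reject H₀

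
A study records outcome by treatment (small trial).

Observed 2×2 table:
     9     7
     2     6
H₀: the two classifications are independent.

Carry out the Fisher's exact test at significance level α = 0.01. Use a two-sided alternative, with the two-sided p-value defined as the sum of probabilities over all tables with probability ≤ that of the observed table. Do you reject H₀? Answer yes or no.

reject H₀: no

Margins: r₁=16, r₂=8, c₁=11, c₂=13, n=24
p_obs = C(16,9)·C(8,2)/C(24,11); sum pmf over tables with pmf ≤ p_obs
p-value (two-sided) = 0.21080
At α=0.01: p ≥ α → fail to reject H₀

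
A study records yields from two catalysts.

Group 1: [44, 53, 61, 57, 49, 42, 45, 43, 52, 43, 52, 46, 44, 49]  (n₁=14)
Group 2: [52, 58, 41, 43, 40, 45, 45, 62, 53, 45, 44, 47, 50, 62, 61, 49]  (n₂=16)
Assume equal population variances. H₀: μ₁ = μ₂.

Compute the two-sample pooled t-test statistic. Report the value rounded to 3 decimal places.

x̄₁=48.571, s₁=5.787, n₁=14
x̄₂=49.812, s₂=7.467, n₂=16
s_p² = [13·5.787² + 15·7.467²]/28 = 45.4238
SE = √(s_p²·(1/14+1/16)) = 2.4665
t = (48.571−49.812)/2.4665 = -0.5032
df = 28

test statistic = -0.503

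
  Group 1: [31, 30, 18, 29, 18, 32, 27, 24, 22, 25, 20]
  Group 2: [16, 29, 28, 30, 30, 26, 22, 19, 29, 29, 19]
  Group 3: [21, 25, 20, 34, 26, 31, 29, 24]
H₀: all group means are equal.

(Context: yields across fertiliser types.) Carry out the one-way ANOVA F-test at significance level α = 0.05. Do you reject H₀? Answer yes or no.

reject H₀: no

Group means [25.09, 25.18, 26.25], grand mean 25.433
SSB = Σnᵢ(x̄ᵢ−x̄)² = 7.321; SSW = ΣΣ(x−x̄ᵢ)² = 696.045
MSB = 7.321/2 = 3.6606; MSW = 696.045/27 = 25.7795
F = MSB/MSW = 0.1420
df = (2, 27)
p-value (upper-tail) = 0.86827
At α=0.05: p ≥ α → fail to reject H₀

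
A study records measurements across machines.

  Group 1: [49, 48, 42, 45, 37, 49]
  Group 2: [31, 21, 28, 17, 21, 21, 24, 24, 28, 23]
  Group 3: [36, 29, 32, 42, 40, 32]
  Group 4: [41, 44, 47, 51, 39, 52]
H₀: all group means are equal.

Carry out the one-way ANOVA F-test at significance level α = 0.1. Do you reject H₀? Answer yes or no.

reject H₀: yes

Group means [45.00, 23.80, 35.17, 45.67], grand mean 35.464
SSB = Σnᵢ(x̄ᵢ−x̄)² = 2531.198; SSW = ΣΣ(x−x̄ᵢ)² = 539.767
MSB = 2531.198/3 = 843.7325; MSW = 539.767/24 = 22.4903
F = MSB/MSW = 37.5154
df = (3, 24)
p-value (upper-tail) = 0.00000
At α=0.1: p < α → reject H₀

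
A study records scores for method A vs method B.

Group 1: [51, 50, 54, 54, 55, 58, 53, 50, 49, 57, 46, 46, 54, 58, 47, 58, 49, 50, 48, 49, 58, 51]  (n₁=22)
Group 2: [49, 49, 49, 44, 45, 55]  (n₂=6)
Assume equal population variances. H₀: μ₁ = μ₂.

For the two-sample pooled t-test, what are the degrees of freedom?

degrees of freedom = 26

df = n₁ + n₂ − 2 = 22 + 6 − 2 = 26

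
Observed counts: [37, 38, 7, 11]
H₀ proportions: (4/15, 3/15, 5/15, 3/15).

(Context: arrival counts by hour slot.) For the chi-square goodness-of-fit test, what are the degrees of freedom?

df = k − 1 = 4 − 1 = 3

degrees of freedom = 3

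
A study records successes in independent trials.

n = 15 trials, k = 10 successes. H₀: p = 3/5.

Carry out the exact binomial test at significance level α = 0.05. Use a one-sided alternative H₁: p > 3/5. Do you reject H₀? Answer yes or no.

Exact binomial: n=15, k=10, p₀=3/5=0.6000
P(X≥10) from Σ C(n,i)·p₀^i·(1−p₀)^(n−i)
p-value (one-sided, H₁ greater) = 0.40322
At α=0.05: p ≥ α → fail to reject H₀

reject H₀: no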